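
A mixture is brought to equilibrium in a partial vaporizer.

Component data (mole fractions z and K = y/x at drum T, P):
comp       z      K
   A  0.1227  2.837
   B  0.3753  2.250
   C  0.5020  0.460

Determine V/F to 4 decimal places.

V/F = 0.5575

Material balance + equilibrium reduce to Σ zᵢ(Kᵢ−1)/(1+V/F(Kᵢ−1)) = 0.
Feasibility: ΣzᵢKᵢ = 1.4234, Σzᵢ/Kᵢ = 1.3014 — both > 1, two phases present.
Newton–Raphson from V/F = 0.46:
  V/F = 0.4600: g = 0.05935, g' = -0.6172 → V/F = 0.5562
  V/F = 0.5562: g = 0.00078, g' = -0.6044 → V/F = 0.5575
Converged at V/F = 0.5575.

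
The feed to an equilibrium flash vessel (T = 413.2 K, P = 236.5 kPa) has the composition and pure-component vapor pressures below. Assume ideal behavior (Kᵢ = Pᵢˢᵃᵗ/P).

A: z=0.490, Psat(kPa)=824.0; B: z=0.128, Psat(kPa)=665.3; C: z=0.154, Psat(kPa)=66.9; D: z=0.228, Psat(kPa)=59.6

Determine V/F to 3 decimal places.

V/F = 0.675

Raoult's law: Kᵢ = Pᵢˢᵃᵗ/P = Pᵢˢᵃᵗ/236.5.
  K_A = 824.0/236.5 = 3.48414, K_B = 665.3/236.5 = 2.81311, K_C = 66.9/236.5 = 0.28288, K_D = 59.6/236.5 = 0.25201
Material balance + equilibrium reduce to Σ zᵢ(Kᵢ−1)/(1+V/F(Kᵢ−1)) = 0.
Check two-phase: ΣzᵢKᵢ = 2.168 > 1 and Σzᵢ/Kᵢ = 1.635 > 1, so g(0) = 1.168 > 0 and g(1) = -0.635 < 0.
Iterate (Newton) starting at V/F = 0.5:
  V/F = 0.500: g = 0.2200, g' = -1.235 → V/F = 0.678
  V/F = 0.678: g = -0.0036, g' = -1.330 → V/F = 0.675
Converged at V/F = 0.675.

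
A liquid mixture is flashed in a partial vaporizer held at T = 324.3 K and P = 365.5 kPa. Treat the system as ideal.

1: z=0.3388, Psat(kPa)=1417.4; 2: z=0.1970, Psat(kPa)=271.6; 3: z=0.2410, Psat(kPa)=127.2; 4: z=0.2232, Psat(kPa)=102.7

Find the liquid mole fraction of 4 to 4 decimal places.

Raoult's law: Kᵢ = Pᵢˢᵃᵗ/P = Pᵢˢᵃᵗ/365.5.
  K_1 = 1417.4/365.5 = 3.877975, K_2 = 271.6/365.5 = 0.743092, K_3 = 127.2/365.5 = 0.348016, K_4 = 102.7/365.5 = 0.280985
Material balance + equilibrium reduce to Σ zᵢ(Kᵢ−1)/(1+ψ(Kᵢ−1)) = 0.
Feasibility: ΣzᵢKᵢ = 1.6068, Σzᵢ/Kᵢ = 1.8393 — both > 1, two phases present.
Newton iteration, ψ⁰ = 0.5:
  ψ = 0.5000: g = -0.14198, g' = -0.9956 → ψ = 0.3574
  ψ = 0.3574: g = 0.00408, g' = -1.0808 → ψ = 0.3612
Converged at ψ = 0.3612.
Compositions from xᵢ = zᵢ/(1+ψ(Kᵢ−1)), yᵢ = Kᵢxᵢ:
  1: x = 0.1661, y = 0.6442
  2: x = 0.2171, y = 0.1614
  3: x = 0.3152, y = 0.1097
  4: x = 0.3015, y = 0.0847

x_4 = 0.3015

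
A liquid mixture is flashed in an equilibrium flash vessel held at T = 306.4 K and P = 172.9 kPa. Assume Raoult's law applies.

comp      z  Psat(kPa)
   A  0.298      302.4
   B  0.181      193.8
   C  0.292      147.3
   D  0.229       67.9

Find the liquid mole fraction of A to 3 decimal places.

x_A = 0.251

Raoult's law: Kᵢ = Pᵢˢᵃᵗ/P = Pᵢˢᵃᵗ/172.9.
  K_A = 302.4/172.9 = 1.74899, K_B = 193.8/172.9 = 1.12088, K_C = 147.3/172.9 = 0.85194, K_D = 67.9/172.9 = 0.39271
Material balance + equilibrium reduce to Σ zᵢ(Kᵢ−1)/(1+V/F(Kᵢ−1)) = 0.
Feasibility: ΣzᵢKᵢ = 1.063, Σzᵢ/Kᵢ = 1.258 — both > 1, two phases present.
Newton–Raphson from V/F = 0.5:
  V/F = 0.500: g = -0.0634, g' = -0.272 → V/F = 0.267
  V/F = 0.267: g = -0.0039, g' = -0.246 → V/F = 0.252
Converged at V/F = 0.252.
Compositions from xᵢ = zᵢ/(1+V/F(Kᵢ−1)), yᵢ = Kᵢxᵢ:
  A: x = 0.251, y = 0.439
  B: x = 0.176, y = 0.197
  C: x = 0.303, y = 0.258
  D: x = 0.270, y = 0.106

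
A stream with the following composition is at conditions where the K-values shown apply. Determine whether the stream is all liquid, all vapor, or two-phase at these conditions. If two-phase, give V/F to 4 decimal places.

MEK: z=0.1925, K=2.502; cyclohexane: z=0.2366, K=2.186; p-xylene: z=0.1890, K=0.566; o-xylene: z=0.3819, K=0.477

ΣzᵢKᵢ = 1.2880; Σzᵢ/Kᵢ = 1.3197.
Both exceed 1, so a two-phase solution exists.
Let ψ = V/F and solve Σ zᵢ(Kᵢ−1)/(1+ψ(Kᵢ−1)) = 0.
Newton iteration, ψ⁰ = 0.5:
  ψ = 0.5000: g = -0.03394, g' = -0.5224 → ψ = 0.4350
  ψ = 0.4350: g = 0.00030, g' = -0.5328 → ψ = 0.4356
Converged at ψ = 0.4356.

two-phase, V/F = 0.4356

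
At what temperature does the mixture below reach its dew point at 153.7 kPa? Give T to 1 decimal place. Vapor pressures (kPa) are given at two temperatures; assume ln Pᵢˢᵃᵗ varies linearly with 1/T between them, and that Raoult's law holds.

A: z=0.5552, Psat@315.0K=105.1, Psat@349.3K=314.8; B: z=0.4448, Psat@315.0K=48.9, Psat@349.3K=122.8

Dew-point temperature: Σzᵢ·P/Pᵢˢᵃᵗ(T) = 1. Interpolate ln Pᵢˢᵃᵗ = aᵢ + bᵢ/T.
  T = 315.0 K: ΣzᵢP/Pᵢˢᵃᵗ = 2.2100
  T = 349.3 K: ΣzᵢP/Pᵢˢᵃᵗ = 0.8278
  T = 332.1 K: ΣzᵢP/Pᵢˢᵃᵗ = 1.3194
  T = 340.7 K: ΣzᵢP/Pᵢˢᵃᵗ = 1.0388
  T = 345.0 K: ΣzᵢP/Pᵢˢᵃᵗ = 0.9259
  T = 342.9 K: ΣzᵢP/Pᵢˢᵃᵗ = 0.9791
Interpolating between 340.7 K and 342.9 K gives T ≈ 342.1 K.

T = 342.1 K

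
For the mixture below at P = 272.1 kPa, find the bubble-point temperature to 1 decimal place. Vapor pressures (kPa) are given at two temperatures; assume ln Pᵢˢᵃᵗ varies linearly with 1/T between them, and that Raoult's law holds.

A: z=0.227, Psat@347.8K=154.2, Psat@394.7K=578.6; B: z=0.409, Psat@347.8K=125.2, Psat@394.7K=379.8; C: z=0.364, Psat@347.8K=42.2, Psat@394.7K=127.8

T = 385.9 K

Bubble-point temperature: ΣzᵢPᵢˢᵃᵗ(T) = P. Interpolate ln Pᵢˢᵃᵗ = aᵢ + bᵢ/T.
  T = 347.8 K: ΣzᵢPᵢˢᵃᵗ = 101.57 kPa
  T = 394.7 K: ΣzᵢPᵢˢᵃᵗ = 333.20 kPa
  T = 371.2 K: ΣzᵢPᵢˢᵃᵗ = 190.51 kPa
  T = 382.9 K: ΣzᵢPᵢˢᵃᵗ = 253.74 kPa
  T = 388.8 K: ΣzᵢPᵢˢᵃᵗ = 291.35 kPa
  T = 385.9 K: ΣzᵢPᵢˢᵃᵗ = 272.35 kPa
  T = 384.4 K: ΣzᵢPᵢˢᵃᵗ = 262.92 kPa
Interpolating between 384.4 K and 385.9 K gives T ≈ 385.9 K.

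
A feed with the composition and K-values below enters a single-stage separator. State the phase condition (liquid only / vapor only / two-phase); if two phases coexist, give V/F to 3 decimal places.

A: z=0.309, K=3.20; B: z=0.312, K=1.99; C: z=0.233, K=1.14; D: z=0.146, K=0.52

vapor only

ΣzᵢKᵢ = 1.951; Σzᵢ/Kᵢ = 0.739.
Since Σzᵢ/Kᵢ < 1 the mixture is above its dew point — single vapor phase.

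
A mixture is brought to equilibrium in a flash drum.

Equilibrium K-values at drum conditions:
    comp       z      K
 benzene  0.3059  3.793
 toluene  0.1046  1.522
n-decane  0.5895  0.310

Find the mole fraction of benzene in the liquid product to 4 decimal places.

Material balance + equilibrium reduce to Σ zᵢ(Kᵢ−1)/(1+V/F(Kᵢ−1)) = 0.
g(0) = ΣzᵢKᵢ − 1 = 0.5022 and g(1) = 1 − Σzᵢ/Kᵢ = -1.0510, so a root lies in (0, 1).
Newton iteration, V/F⁰ = 0.54:
  V/F = 0.5400: g = -0.26509, g' = -1.1097 → V/F = 0.3011
  V/F = 0.3011: g = -0.00215, g' = -1.1725 → V/F = 0.2993
Converged at V/F = 0.2993.
Compositions from xᵢ = zᵢ/(1+V/F(Kᵢ−1)), yᵢ = Kᵢxᵢ:
  benzene: x = 0.1666, y = 0.6320
  toluene: x = 0.0905, y = 0.1377
  n-decane: x = 0.7429, y = 0.2303

x_benzene = 0.1666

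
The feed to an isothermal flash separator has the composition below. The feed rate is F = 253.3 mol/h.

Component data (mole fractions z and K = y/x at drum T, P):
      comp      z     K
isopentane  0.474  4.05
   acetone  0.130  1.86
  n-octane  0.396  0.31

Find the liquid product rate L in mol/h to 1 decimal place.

L = 75.5 mol/h

Material balance + equilibrium reduce to Σ zᵢ(Kᵢ−1)/(1+ψ(Kᵢ−1)) = 0.
g(0) = ΣzᵢKᵢ − 1 = 1.284 and g(1) = 1 − Σzᵢ/Kᵢ = -0.464, so a root lies in (0, 1).
Newton–Raphson from ψ = 0.41:
  ψ = 0.410: g = 0.3440, g' = -1.290 → ψ = 0.677
  ψ = 0.677: g = 0.0299, g' = -1.172 → ψ = 0.702
Converged at ψ = 0.702.
Then V = ψ·F = 0.7020·253.3 = 177.8 mol/h and L = F − V = 75.5 mol/h.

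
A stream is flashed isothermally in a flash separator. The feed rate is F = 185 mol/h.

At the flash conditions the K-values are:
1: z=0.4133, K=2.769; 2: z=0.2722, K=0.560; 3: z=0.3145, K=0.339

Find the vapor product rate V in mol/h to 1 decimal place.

Material balance + equilibrium reduce to Σ zᵢ(Kᵢ−1)/(1+ψ(Kᵢ−1)) = 0.
Feasibility: ΣzᵢKᵢ = 1.4035, Σzᵢ/Kᵢ = 1.5631 — both > 1, two phases present.
Iterate (Newton) starting at ψ = 0.47:
  ψ = 0.4700: g = -0.05336, g' = -0.7585 → ψ = 0.3997
  ψ = 0.3997: g = 0.00047, g' = -0.7752 → ψ = 0.4003
Converged at ψ = 0.4003.
Then V = ψ·F = 0.4003·185 = 74.0 mol/h and L = F − V = 111.0 mol/h.

V = 74.0 mol/h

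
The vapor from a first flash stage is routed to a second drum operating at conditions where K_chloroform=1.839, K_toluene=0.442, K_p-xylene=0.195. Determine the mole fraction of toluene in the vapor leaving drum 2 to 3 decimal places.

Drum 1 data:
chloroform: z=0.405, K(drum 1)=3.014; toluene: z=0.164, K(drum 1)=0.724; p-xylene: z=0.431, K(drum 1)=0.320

Drum 1:
Let ψ₁ = V/F and solve Σ zᵢ(Kᵢ−1)/(1+ψ₁(Kᵢ−1)) = 0.
Feasibility: ΣzᵢKᵢ = 1.477, Σzᵢ/Kᵢ = 1.708 — both > 1, two phases present.
Newton–Raphson from ψ₁ = 0.3:
  ψ₁ = 0.300: g = 0.0909, g' = -0.968 → ψ₁ = 0.394
  ψ₁ = 0.394: g = 0.0037, g' = -0.898 → ψ₁ = 0.398
Converged at ψ₁ = 0.398.
Drum-1 compositions:
  chloroform: x = 0.225, y = 0.677
  toluene: x = 0.184, y = 0.133
  p-xylene: x = 0.591, y = 0.189
Drum-2 feed = drum-1 vapor: z₂ = (0.6775, 0.1334, 0.1891).
Drum 2:
Rachford–Rice: g(ψ₂) = Σ zᵢ(Kᵢ−1)/(1+ψ₂(Kᵢ−1)) = 0.
g(0) = ΣzᵢKᵢ − 1 = 0.342 and g(1) = 1 − Σzᵢ/Kᵢ = -0.640, so a root lies in (0, 1).
Newton–Raphson from ψ₂ = 0.36:
  ψ₂ = 0.360: g = 0.1291, g' = -0.589 → ψ₂ = 0.579
  ψ₂ = 0.579: g = -0.0125, g' = -0.737 → ψ₂ = 0.562
Converged at ψ₂ = 0.562.
  chloroform: x = 0.460, y = 0.847
  toluene: x = 0.194, y = 0.086
  p-xylene: x = 0.345, y = 0.067

y_toluene (drum 2) = 0.086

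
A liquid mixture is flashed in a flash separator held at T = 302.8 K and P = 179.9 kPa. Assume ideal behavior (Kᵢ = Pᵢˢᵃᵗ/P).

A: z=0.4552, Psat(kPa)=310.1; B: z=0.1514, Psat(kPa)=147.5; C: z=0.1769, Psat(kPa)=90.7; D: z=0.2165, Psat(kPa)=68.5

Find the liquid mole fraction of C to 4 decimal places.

Raoult's law: Kᵢ = Pᵢˢᵃᵗ/P = Pᵢˢᵃᵗ/179.9.
  K_A = 310.1/179.9 = 1.723735, K_B = 147.5/179.9 = 0.819900, K_C = 90.7/179.9 = 0.504169, K_D = 68.5/179.9 = 0.380767
Material balance + equilibrium reduce to Σ zᵢ(Kᵢ−1)/(1+V/F(Kᵢ−1)) = 0.
Check two-phase: ΣzᵢKᵢ = 1.0804 > 1 and Σzᵢ/Kᵢ = 1.3682 > 1, so g(0) = 0.0804 > 0 and g(1) = -0.3682 < 0.
Newton iteration, V/F⁰ = 0.61:
  V/F = 0.6100: g = -0.14328, g' = -0.4247 → V/F = 0.2727
  V/F = 0.2727: g = -0.01625, g' = -0.3501 → V/F = 0.2262
  V/F = 0.2262: g = -0.00004, g' = -0.3488 → V/F = 0.2261
Converged at V/F = 0.2261.
Compositions from xᵢ = zᵢ/(1+V/F(Kᵢ−1)), yᵢ = Kᵢxᵢ:
  A: x = 0.3912, y = 0.6743
  B: x = 0.1578, y = 0.1294
  C: x = 0.1992, y = 0.1005
  D: x = 0.2518, y = 0.0959

x_C = 0.1992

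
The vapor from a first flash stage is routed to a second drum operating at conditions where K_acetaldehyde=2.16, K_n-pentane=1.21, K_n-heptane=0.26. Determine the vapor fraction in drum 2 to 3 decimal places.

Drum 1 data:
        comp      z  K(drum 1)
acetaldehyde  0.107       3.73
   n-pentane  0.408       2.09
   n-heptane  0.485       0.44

V/F (drum 2) = 0.170

Drum 1:
Material balance + equilibrium reduce to Σ zᵢ(Kᵢ−1)/(1+ψ₁(Kᵢ−1)) = 0.
Check two-phase: ΣzᵢKᵢ = 1.465 > 1 and Σzᵢ/Kᵢ = 1.326 > 1, so g(0) = 0.465 > 0 and g(1) = -0.326 < 0.
Newton iteration, ψ₁⁰ = 0.5:
  ψ₁ = 0.500: g = 0.0341, g' = -0.639 → ψ₁ = 0.553
  ψ₁ = 0.553: g = 0.0002, g' = -0.634 → ψ₁ = 0.554
Converged at ψ₁ = 0.554.
Drum-1 compositions:
  acetaldehyde: x = 0.043, y = 0.159
  n-pentane: x = 0.254, y = 0.532
  n-heptane: x = 0.703, y = 0.309
Drum-2 feed = drum-1 vapor: z₂ = (0.1589, 0.5318, 0.3093).
Drum 2:
Rachford–Rice: g(ψ₂) = Σ zᵢ(Kᵢ−1)/(1+ψ₂(Kᵢ−1)) = 0.
g(0) = ΣzᵢKᵢ − 1 = 0.067 and g(1) = 1 − Σzᵢ/Kᵢ = -0.703, so a root lies in (0, 1).
Iterate (Newton) starting at ψ₂ = 0.4:
  ψ₂ = 0.400: g = -0.0962, g' = -0.461 → ψ₂ = 0.192
  ψ₂ = 0.192: g = -0.0085, g' = -0.395 → ψ₂ = 0.170
Converged at ψ₂ = 0.170.
  acetaldehyde: x = 0.133, y = 0.287
  n-pentane: x = 0.513, y = 0.621
  n-heptane: x = 0.354, y = 0.092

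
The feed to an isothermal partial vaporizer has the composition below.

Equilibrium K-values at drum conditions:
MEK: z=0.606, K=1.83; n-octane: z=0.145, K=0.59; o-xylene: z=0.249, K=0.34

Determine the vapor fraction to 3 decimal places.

ψ = 0.571

Rachford–Rice: g(ψ) = Σ zᵢ(Kᵢ−1)/(1+ψ(Kᵢ−1)) = 0.
Check two-phase: ΣzᵢKᵢ = 1.279 > 1 and Σzᵢ/Kᵢ = 1.309 > 1, so g(0) = 0.279 > 0 and g(1) = -0.309 < 0.
Newton iteration, ψ⁰ = 0.46:
  ψ = 0.460: g = 0.0547, g' = -0.479 → ψ = 0.574
  ψ = 0.574: g = -0.0018, g' = -0.514 → ψ = 0.571
Converged at ψ = 0.571.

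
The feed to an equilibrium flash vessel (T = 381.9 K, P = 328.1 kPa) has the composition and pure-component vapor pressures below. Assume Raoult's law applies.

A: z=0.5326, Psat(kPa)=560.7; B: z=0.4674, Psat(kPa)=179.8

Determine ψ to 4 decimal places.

Raoult's law: Kᵢ = Pᵢˢᵃᵗ/P = Pᵢˢᵃᵗ/328.1.
  K_A = 560.7/328.1 = 1.708930, K_B = 179.8/328.1 = 0.548004
Material balance + equilibrium reduce to Σ zᵢ(Kᵢ−1)/(1+ψ(Kᵢ−1)) = 0.
Feasibility: ΣzᵢKᵢ = 1.1663, Σzᵢ/Kᵢ = 1.1646 — both > 1, two phases present.
Binary case is linear: z₁(K₁−1)(1+ψ(K₂−1)) + z₂(K₂−1)(1+ψ(K₁−1)) = 0
⇒ ψ = [z₁(K₁−1)+z₂(K₂−1)] / [−(K₁−1)(K₂−1)] = 0.16631/0.32043 = 0.5190

ψ = 0.5190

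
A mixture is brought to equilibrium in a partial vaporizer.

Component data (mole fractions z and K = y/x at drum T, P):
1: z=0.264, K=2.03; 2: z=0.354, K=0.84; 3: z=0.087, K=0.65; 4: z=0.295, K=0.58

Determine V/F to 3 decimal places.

Material balance + equilibrium reduce to Σ zᵢ(Kᵢ−1)/(1+V/F(Kᵢ−1)) = 0.
Feasibility: ΣzᵢKᵢ = 1.061, Σzᵢ/Kᵢ = 1.194 — both > 1, two phases present.
Newton–Raphson from V/F = 0.43:
  V/F = 0.430: g = -0.0594, g' = -0.237 → V/F = 0.180
  V/F = 0.180: g = 0.0047, g' = -0.282 → V/F = 0.196
Converged at V/F = 0.196.

V/F = 0.196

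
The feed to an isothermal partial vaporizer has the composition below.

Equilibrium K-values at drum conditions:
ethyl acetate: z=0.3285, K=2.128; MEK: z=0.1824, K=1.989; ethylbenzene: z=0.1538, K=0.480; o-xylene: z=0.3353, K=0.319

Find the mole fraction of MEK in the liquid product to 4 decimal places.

Rachford–Rice: g(ψ) = Σ zᵢ(Kᵢ−1)/(1+ψ(Kᵢ−1)) = 0.
g(0) = ΣzᵢKᵢ − 1 = 0.2426 and g(1) = 1 − Σzᵢ/Kᵢ = -0.6176, so a root lies in (0, 1).
Iterate (Newton) starting at ψ = 0.53:
  ψ = 0.5300: g = -0.11744, g' = -0.7005 → ψ = 0.3623
  ψ = 0.3623: g = -0.00585, g' = -0.6445 → ψ = 0.3533
Converged at ψ = 0.3533.
Compositions from xᵢ = zᵢ/(1+ψ(Kᵢ−1)), yᵢ = Kᵢxᵢ:
  ethyl acetate: x = 0.2349, y = 0.4999
  MEK: x = 0.1352, y = 0.2689
  ethylbenzene: x = 0.1884, y = 0.0904
  o-xylene: x = 0.4415, y = 0.1408

x_MEK = 0.1352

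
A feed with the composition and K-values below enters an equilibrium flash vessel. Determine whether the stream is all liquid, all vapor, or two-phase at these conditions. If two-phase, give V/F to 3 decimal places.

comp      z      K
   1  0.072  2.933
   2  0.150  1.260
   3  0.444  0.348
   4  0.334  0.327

ΣzᵢKᵢ = 0.664; Σzᵢ/Kᵢ = 2.441.
Since ΣzᵢKᵢ < 1 the mixture is below its bubble point — single liquid phase.

all liquid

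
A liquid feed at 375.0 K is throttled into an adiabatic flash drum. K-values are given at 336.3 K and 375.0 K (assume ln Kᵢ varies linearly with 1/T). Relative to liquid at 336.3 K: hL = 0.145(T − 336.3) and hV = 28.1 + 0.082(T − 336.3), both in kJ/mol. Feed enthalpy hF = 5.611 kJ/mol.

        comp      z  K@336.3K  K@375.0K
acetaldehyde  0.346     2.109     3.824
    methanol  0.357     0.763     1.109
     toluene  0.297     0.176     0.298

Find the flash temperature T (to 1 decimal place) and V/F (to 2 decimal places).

T = 340.6 K, V/F = 0.18

Adiabatic flash: solve Rachford–Rice at each trial T, then check hF = ψ·hV(T) + (1−ψ)·hL(T).
  T = 336.3 K: K = (2.109, 0.763, 0.176), RR gives ψ = 0.087, H_out = 2.442 kJ/mol
  T = 375.0 K: K = (3.824, 1.109, 0.298), RR gives ψ = 0.647, H_out = 22.214 kJ/mol
  T = 355.6 K: K = (2.884, 0.929, 0.232), RR gives ψ = 0.421, H_out = 14.129 kJ/mol
  T = 346.0 K: K = (2.479, 0.845, 0.203), RR gives ψ = 0.279, H_out = 9.072 kJ/mol
  T = 341.1 K: K = (2.287, 0.803, 0.189), RR gives ψ = 0.190, H_out = 5.981 kJ/mol
  T = 338.7 K: K = (2.197, 0.783, 0.182), RR gives ψ = 0.141, H_out = 4.286 kJ/mol
Linear interpolation between T = 338.7 (H_out = 4.286) and T = 341.1 (H_out = 5.981) on hF = 5.611 gives T ≈ 340.6 K, at which ψ = 0.18.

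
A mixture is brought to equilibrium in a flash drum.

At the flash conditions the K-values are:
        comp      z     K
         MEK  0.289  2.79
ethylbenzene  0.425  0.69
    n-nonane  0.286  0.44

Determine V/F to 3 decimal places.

Material balance + equilibrium reduce to Σ zᵢ(Kᵢ−1)/(1+V/F(Kᵢ−1)) = 0.
Check two-phase: ΣzᵢKᵢ = 1.225 > 1 and Σzᵢ/Kᵢ = 1.370 > 1, so g(0) = 0.225 > 0 and g(1) = -0.370 < 0.
Newton–Raphson from V/F = 0.5:
  V/F = 0.500: g = -0.1054, g' = -0.488 → V/F = 0.284
  V/F = 0.284: g = 0.0080, g' = -0.583 → V/F = 0.298
Converged at V/F = 0.298.

V/F = 0.298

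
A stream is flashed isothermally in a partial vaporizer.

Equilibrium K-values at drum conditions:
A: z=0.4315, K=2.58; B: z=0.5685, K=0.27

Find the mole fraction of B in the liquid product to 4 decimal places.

Rachford–Rice: g(V/F) = Σ zᵢ(Kᵢ−1)/(1+V/F(Kᵢ−1)) = 0.
g(0) = ΣzᵢKᵢ − 1 = 0.2668 and g(1) = 1 − Σzᵢ/Kᵢ = -1.2728, so a root lies in (0, 1).
Newton iteration, V/F⁰ = 0.33:
  V/F = 0.3300: g = -0.09859, g' = -0.9911 → V/F = 0.2305
  V/F = 0.2305: g = 0.00077, g' = -1.0167 → V/F = 0.2313
Converged at V/F = 0.2313.
Compositions from xᵢ = zᵢ/(1+V/F(Kᵢ−1)), yᵢ = Kᵢxᵢ:
  A: x = 0.3160, y = 0.8153
  B: x = 0.6840, y = 0.1847

x_B = 0.6840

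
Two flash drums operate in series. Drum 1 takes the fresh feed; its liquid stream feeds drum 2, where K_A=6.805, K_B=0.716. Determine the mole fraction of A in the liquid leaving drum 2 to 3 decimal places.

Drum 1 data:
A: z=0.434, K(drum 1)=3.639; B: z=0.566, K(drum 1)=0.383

x_A (drum 2) = 0.047

Drum 1:
Let ψ₁ = V/F and solve Σ zᵢ(Kᵢ−1)/(1+ψ₁(Kᵢ−1)) = 0.
g(0) = ΣzᵢKᵢ − 1 = 0.796 and g(1) = 1 − Σzᵢ/Kᵢ = -0.597, so a root lies in (0, 1).
Binary case is linear: z₁(K₁−1)(1+ψ₁(K₂−1)) + z₂(K₂−1)(1+ψ₁(K₁−1)) = 0
⇒ ψ₁ = [z₁(K₁−1)+z₂(K₂−1)] / [−(K₁−1)(K₂−1)] = 0.7961/1.6283 = 0.489
Drum-1 compositions:
  A: x = 0.189, y = 0.690
  B: x = 0.811, y = 0.310
Drum-2 feed = drum-1 liquid: z₂ = (0.1895, 0.8105).
Drum 2:
Rachford–Rice: g(ψ₂) = Σ zᵢ(Kᵢ−1)/(1+ψ₂(Kᵢ−1)) = 0.
Feasibility: ΣzᵢKᵢ = 1.870, Σzᵢ/Kᵢ = 1.160 — both > 1, two phases present.
Binary case is linear: z₁(K₁−1)(1+ψ₂(K₂−1)) + z₂(K₂−1)(1+ψ₂(K₁−1)) = 0
⇒ ψ₂ = [z₁(K₁−1)+z₂(K₂−1)] / [−(K₁−1)(K₂−1)] = 0.8698/1.6486 = 0.528
  A: x = 0.047, y = 0.317
  B: x = 0.953, y = 0.683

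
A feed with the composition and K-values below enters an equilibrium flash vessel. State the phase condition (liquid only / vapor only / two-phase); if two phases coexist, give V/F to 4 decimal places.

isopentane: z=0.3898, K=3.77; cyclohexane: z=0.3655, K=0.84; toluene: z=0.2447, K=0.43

two-phase, V/F = 0.8215

ΣzᵢKᵢ = 1.8818; Σzᵢ/Kᵢ = 1.1076.
Both exceed 1, so a two-phase solution exists.
Newton iteration, ψ⁰ = 0.52:
  ψ = 0.5200: g = 0.18042, g' = -0.6739 → ψ = 0.7877
  ψ = 0.7877: g = 0.01928, g' = -0.5695 → ψ = 0.8216
  ψ = 0.8216: g = -0.00004, g' = -0.5723 → ψ = 0.8215
Converged at ψ = 0.8215.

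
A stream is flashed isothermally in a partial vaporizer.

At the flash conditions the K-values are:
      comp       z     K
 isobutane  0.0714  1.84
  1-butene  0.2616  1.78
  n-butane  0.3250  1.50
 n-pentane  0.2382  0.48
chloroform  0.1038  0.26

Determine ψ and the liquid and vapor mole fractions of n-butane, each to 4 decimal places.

Material balance + equilibrium reduce to Σ zᵢ(Kᵢ−1)/(1+ψ(Kᵢ−1)) = 0.
g(0) = ΣzᵢKᵢ − 1 = 0.2258 and g(1) = 1 − Σzᵢ/Kᵢ = -0.2979, so a root lies in (0, 1).
Newton–Raphson from ψ = 0.5:
  ψ = 0.5000: g = 0.02973, g' = -0.4202 → ψ = 0.5707
  ψ = 0.5707: g = -0.00096, g' = -0.4490 → ψ = 0.5686
Converged at ψ = 0.5686.
Compositions from xᵢ = zᵢ/(1+ψ(Kᵢ−1)), yᵢ = Kᵢxᵢ:
  isobutane: x = 0.0483, y = 0.0889
  1-butene: x = 0.1812, y = 0.3226
  n-butane: x = 0.2531, y = 0.3796
  n-pentane: x = 0.3382, y = 0.1623
  chloroform: x = 0.1792, y = 0.0466

ψ = 0.5686, x_n-butane = 0.2531, y_n-butane = 0.3796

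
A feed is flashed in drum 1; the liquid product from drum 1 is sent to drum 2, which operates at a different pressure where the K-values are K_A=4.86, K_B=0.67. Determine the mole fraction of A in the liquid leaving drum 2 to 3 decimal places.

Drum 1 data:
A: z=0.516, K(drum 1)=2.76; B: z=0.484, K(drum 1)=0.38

Drum 1:
Rachford–Rice: g(ψ₁) = Σ zᵢ(Kᵢ−1)/(1+ψ₁(Kᵢ−1)) = 0.
Feasibility: ΣzᵢKᵢ = 1.608, Σzᵢ/Kᵢ = 1.461 — both > 1, two phases present.
Binary case is linear: z₁(K₁−1)(1+ψ₁(K₂−1)) + z₂(K₂−1)(1+ψ₁(K₁−1)) = 0
⇒ ψ₁ = [z₁(K₁−1)+z₂(K₂−1)] / [−(K₁−1)(K₂−1)] = 0.6081/1.0912 = 0.557
Drum-1 compositions:
  A: x = 0.261, y = 0.719
  B: x = 0.739, y = 0.281
Drum-2 feed = drum-1 liquid: z₂ = (0.2605, 0.7395).
Drum 2:
Rachford–Rice: g(ψ₂) = Σ zᵢ(Kᵢ−1)/(1+ψ₂(Kᵢ−1)) = 0.
g(0) = ΣzᵢKᵢ − 1 = 0.762 and g(1) = 1 − Σzᵢ/Kᵢ = -0.157, so a root lies in (0, 1).
Newton–Raphson from ψ₂ = 0.5:
  ψ₂ = 0.500: g = 0.0509, g' = -0.568 → ψ₂ = 0.590
  ψ₂ = 0.590: g = 0.0039, g' = -0.486 → ψ₂ = 0.598
Converged at ψ₂ = 0.598.
  A: x = 0.079, y = 0.383
  B: x = 0.921, y = 0.617

x_A (drum 2) = 0.079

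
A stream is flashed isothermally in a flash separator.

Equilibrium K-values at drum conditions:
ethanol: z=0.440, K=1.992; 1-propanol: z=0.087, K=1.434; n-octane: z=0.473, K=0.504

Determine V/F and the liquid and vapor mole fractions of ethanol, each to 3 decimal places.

V/F = 0.526, x_ethanol = 0.289, y_ethanol = 0.576

Material balance + equilibrium reduce to Σ zᵢ(Kᵢ−1)/(1+V/F(Kᵢ−1)) = 0.
g(0) = ΣzᵢKᵢ − 1 = 0.240 and g(1) = 1 − Σzᵢ/Kᵢ = -0.220, so a root lies in (0, 1).
Newton iteration, V/F⁰ = 0.35:
  V/F = 0.350: g = 0.0729, g' = -0.421 → V/F = 0.523
  V/F = 0.523: g = 0.0014, g' = -0.411 → V/F = 0.526
Converged at V/F = 0.526.
Compositions from xᵢ = zᵢ/(1+V/F(Kᵢ−1)), yᵢ = Kᵢxᵢ:
  ethanol: x = 0.289, y = 0.576
  1-propanol: x = 0.071, y = 0.102
  n-octane: x = 0.640, y = 0.323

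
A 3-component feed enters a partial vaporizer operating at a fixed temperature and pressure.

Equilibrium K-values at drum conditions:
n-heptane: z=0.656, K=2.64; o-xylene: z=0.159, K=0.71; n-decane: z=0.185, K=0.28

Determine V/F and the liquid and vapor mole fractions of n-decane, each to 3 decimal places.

V/F = 0.894, x_n-decane = 0.519, y_n-decane = 0.145

Material balance + equilibrium reduce to Σ zᵢ(Kᵢ−1)/(1+V/F(Kᵢ−1)) = 0.
g(0) = ΣzᵢKᵢ − 1 = 0.897 and g(1) = 1 − Σzᵢ/Kᵢ = -0.133, so a root lies in (0, 1).
Newton–Raphson from V/F = 0.36:
  V/F = 0.360: g = 0.4452, g' = -0.889 → V/F = 0.861
  V/F = 0.861: g = 0.0344, g' = -0.990 → V/F = 0.895
  V/F = 0.895: g = -0.0014, g' = -1.074 → V/F = 0.894
Converged at V/F = 0.894.
Compositions from xᵢ = zᵢ/(1+V/F(Kᵢ−1)), yᵢ = Kᵢxᵢ:
  n-heptane: x = 0.266, y = 0.702
  o-xylene: x = 0.215, y = 0.152
  n-decane: x = 0.519, y = 0.145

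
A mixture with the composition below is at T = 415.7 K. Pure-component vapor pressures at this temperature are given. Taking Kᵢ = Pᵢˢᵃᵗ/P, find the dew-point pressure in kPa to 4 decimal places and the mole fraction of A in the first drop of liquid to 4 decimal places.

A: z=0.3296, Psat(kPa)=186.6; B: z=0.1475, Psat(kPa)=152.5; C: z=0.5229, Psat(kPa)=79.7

Pdew = 107.5915 kPa, x_A = 0.1900

At the dew point ψ → 1, so Σzᵢ/Kᵢ = 1 with Kᵢ = Pᵢˢᵃᵗ/P ⇒ 1/P = Σzᵢ/Pᵢˢᵃᵗ.
1/P = 0.3296/186.6 + 0.1475/152.5 + 0.5229/79.7 = 0.0092944 ⇒ P = 107.5915 kPa
xᵢ = zᵢP/Pᵢˢᵃᵗ ⇒ x_A = 0.3296·107.5915/186.6 = 0.1900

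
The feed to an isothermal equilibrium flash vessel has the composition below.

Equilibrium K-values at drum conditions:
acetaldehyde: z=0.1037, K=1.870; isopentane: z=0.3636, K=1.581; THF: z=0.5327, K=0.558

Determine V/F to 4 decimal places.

V/F = 0.2279

Rachford–Rice: g(V/F) = Σ zᵢ(Kᵢ−1)/(1+V/F(Kᵢ−1)) = 0.
Feasibility: ΣzᵢKᵢ = 1.0660, Σzᵢ/Kᵢ = 1.2401 — both > 1, two phases present.
Newton–Raphson from V/F = 0.67:
  V/F = 0.6700: g = -0.12546, g' = -0.3050 → V/F = 0.2586
  V/F = 0.2586: g = -0.00854, g' = -0.2777 → V/F = 0.2279
Converged at V/F = 0.2279.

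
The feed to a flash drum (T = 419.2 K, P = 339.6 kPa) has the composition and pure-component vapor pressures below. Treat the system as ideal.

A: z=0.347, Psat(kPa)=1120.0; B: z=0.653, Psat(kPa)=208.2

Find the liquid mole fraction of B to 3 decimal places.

x_B = 0.856

Raoult's law: Kᵢ = Pᵢˢᵃᵗ/P = Pᵢˢᵃᵗ/339.6.
  K_A = 1120.0/339.6 = 3.29800, K_B = 208.2/339.6 = 0.61307
Rachford–Rice: g(V/F) = Σ zᵢ(Kᵢ−1)/(1+V/F(Kᵢ−1)) = 0.
Check two-phase: ΣzᵢKᵢ = 1.545 > 1 and Σzᵢ/Kᵢ = 1.170 > 1, so g(0) = 0.545 > 0 and g(1) = -0.170 < 0.
Binary case is linear: z₁(K₁−1)(1+V/F(K₂−1)) + z₂(K₂−1)(1+V/F(K₁−1)) = 0
⇒ V/F = [z₁(K₁−1)+z₂(K₂−1)] / [−(K₁−1)(K₂−1)] = 0.5447/0.8892 = 0.613
Compositions from xᵢ = zᵢ/(1+V/F(Kᵢ−1)), yᵢ = Kᵢxᵢ:
  A: x = 0.144, y = 0.475
  B: x = 0.856, y = 0.525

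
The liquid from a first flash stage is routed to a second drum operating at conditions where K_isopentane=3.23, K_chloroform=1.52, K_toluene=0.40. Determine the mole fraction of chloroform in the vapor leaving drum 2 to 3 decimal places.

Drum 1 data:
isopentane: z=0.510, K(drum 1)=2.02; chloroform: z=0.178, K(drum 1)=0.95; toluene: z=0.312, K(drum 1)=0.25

y_chloroform (drum 2) = 0.214

Drum 1:
Material balance + equilibrium reduce to Σ zᵢ(Kᵢ−1)/(1+ψ₁(Kᵢ−1)) = 0.
g(0) = ΣzᵢKᵢ − 1 = 0.277 and g(1) = 1 − Σzᵢ/Kᵢ = -0.688, so a root lies in (0, 1).
Newton iteration, ψ₁⁰ = 0.5:
  ψ₁ = 0.500: g = -0.0390, g' = -0.682 → ψ₁ = 0.443
  ψ₁ = 0.443: g = -0.0011, g' = -0.646 → ψ₁ = 0.441
Converged at ψ₁ = 0.441.
Drum-1 compositions:
  isopentane: x = 0.352, y = 0.711
  chloroform: x = 0.182, y = 0.173
  toluene: x = 0.466, y = 0.117
Drum-2 feed = drum-1 liquid: z₂ = (0.3517, 0.1820, 0.4662).
Drum 2:
Let ψ₂ = V/F and solve Σ zᵢ(Kᵢ−1)/(1+ψ₂(Kᵢ−1)) = 0.
g(0) = ΣzᵢKᵢ − 1 = 0.599 and g(1) = 1 − Σzᵢ/Kᵢ = -0.394, so a root lies in (0, 1).
Newton iteration, ψ₂⁰ = 0.62:
  ψ₂ = 0.620: g = -0.0447, g' = -0.762 → ψ₂ = 0.561
Converged at ψ₂ = 0.561.
  isopentane: x = 0.156, y = 0.505
  chloroform: x = 0.141, y = 0.214
  toluene: x = 0.703, y = 0.281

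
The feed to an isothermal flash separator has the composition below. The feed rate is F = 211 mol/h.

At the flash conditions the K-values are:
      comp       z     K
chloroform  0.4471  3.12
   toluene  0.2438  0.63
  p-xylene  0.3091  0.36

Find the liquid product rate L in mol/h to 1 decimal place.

L = 89.8 mol/h

Newton iteration, ψ⁰ = 0.69:
  ψ = 0.6900: g = -0.09053, g' = -0.7975 → ψ = 0.5765
  ψ = 0.5765: g = -0.00160, g' = -0.7788 → ψ = 0.5744
Converged at ψ = 0.5744.
Then V = ψ·F = 0.5744·211 = 121.2 mol/h and L = F − V = 89.8 mol/h.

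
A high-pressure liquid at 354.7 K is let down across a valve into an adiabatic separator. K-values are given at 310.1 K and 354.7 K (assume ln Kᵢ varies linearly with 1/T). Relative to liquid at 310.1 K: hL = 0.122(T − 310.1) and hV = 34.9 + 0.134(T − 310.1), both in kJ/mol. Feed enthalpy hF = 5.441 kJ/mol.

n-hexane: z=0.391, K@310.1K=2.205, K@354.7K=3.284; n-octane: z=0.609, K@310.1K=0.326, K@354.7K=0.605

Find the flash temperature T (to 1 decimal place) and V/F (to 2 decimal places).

T = 314.9 K, V/F = 0.14

Adiabatic flash: solve Rachford–Rice at each trial T, then check hF = ψ·hV(T) + (1−ψ)·hL(T).
  T = 310.1 K: K = (2.205, 0.326), RR gives ψ = 0.075, H_out = 2.608 kJ/mol
  T = 354.7 K: K = (3.284, 0.605), RR gives ψ = 0.723, H_out = 31.069 kJ/mol
  T = 332.4 K: K = (2.727, 0.453), RR gives ψ = 0.363, H_out = 15.477 kJ/mol
  T = 321.2 K: K = (2.460, 0.386), RR gives ψ = 0.220, H_out = 9.066 kJ/mol
  T = 315.6 K: K = (2.330, 0.355), RR gives ψ = 0.149, H_out = 5.864 kJ/mol
  T = 312.9 K: K = (2.268, 0.341), RR gives ψ = 0.113, H_out = 4.285 kJ/mol
  T = 314.2 K: K = (2.298, 0.348), RR gives ψ = 0.130, H_out = 5.049 kJ/mol
Linear interpolation between T = 314.2 (H_out = 5.049) and T = 315.6 (H_out = 5.864) on hF = 5.441 gives T ≈ 314.9 K, at which ψ = 0.14.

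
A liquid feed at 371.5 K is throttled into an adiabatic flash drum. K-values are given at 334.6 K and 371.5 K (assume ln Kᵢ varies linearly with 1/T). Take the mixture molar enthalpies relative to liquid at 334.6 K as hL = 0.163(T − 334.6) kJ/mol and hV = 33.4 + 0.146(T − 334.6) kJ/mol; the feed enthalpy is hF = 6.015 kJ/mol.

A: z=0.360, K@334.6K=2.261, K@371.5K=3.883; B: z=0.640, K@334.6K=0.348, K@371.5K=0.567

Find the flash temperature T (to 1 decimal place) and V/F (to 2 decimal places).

T = 340.6 K, V/F = 0.15

Adiabatic flash: solve Rachford–Rice at each trial T, then check hF = ψ·hV(T) + (1−ψ)·hL(T).
  T = 334.6 K: K = (2.261, 0.348), RR gives ψ = 0.045, H_out = 1.490 kJ/mol
  T = 371.5 K: K = (3.883, 0.567), RR gives ψ = 0.609, H_out = 25.987 kJ/mol
  T = 353.1 K: K = (3.007, 0.450), RR gives ψ = 0.336, H_out = 14.131 kJ/mol
  T = 343.9 K: K = (2.620, 0.397), RR gives ψ = 0.202, H_out = 8.242 kJ/mol
  T = 339.2 K: K = (2.434, 0.372), RR gives ψ = 0.127, H_out = 4.982 kJ/mol
  T = 341.5 K: K = (2.524, 0.384), RR gives ψ = 0.165, H_out = 6.608 kJ/mol
  T = 340.4 K: K = (2.481, 0.378), RR gives ψ = 0.147, H_out = 5.839 kJ/mol
  T = 340.9 K: K = (2.500, 0.381), RR gives ψ = 0.155, H_out = 6.190 kJ/mol
  T = 340.6 K: K = (2.489, 0.379), RR gives ψ = 0.150, H_out = 5.980 kJ/mol
  T = 340.8 K: K = (2.496, 0.381), RR gives ψ = 0.153, H_out = 6.120 kJ/mol
  T = 340.7 K: K = (2.493, 0.380), RR gives ψ = 0.152, H_out = 6.050 kJ/mol
Linear interpolation between T = 340.6 (H_out = 5.980) and T = 340.7 (H_out = 6.050) on hF = 6.015 gives T ≈ 340.6 K, at which ψ = 0.15.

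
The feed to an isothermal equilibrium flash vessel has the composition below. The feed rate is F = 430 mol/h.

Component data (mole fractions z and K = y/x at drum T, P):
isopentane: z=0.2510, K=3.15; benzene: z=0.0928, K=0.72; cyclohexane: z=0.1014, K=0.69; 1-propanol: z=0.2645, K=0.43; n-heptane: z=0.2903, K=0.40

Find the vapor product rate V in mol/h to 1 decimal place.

V = 60.6 mol/h

Material balance + equilibrium reduce to Σ zᵢ(Kᵢ−1)/(1+V/F(Kᵢ−1)) = 0.
g(0) = ΣzᵢKᵢ − 1 = 0.1573 and g(1) = 1 − Σzᵢ/Kᵢ = -0.6964, so a root lies in (0, 1).
Newton iteration, V/F⁰ = 0.5:
  V/F = 0.5000: g = -0.26703, g' = -0.6743 → V/F = 0.1040
  V/F = 0.1040: g = 0.03574, g' = -1.0090 → V/F = 0.1394
  V/F = 0.1394: g = 0.00143, g' = -0.9312 → V/F = 0.1410
Converged at V/F = 0.1410.
Then V = V/F·F = 0.1410·430 = 60.6 mol/h and L = F − V = 369.4 mol/h.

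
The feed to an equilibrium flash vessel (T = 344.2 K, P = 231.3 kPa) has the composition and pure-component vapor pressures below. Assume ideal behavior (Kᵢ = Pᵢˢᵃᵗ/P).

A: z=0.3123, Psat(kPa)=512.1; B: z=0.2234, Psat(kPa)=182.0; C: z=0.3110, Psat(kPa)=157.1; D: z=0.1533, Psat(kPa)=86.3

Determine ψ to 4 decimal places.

ψ = 0.2956

Raoult's law: Kᵢ = Pᵢˢᵃᵗ/P = Pᵢˢᵃᵗ/231.3.
  K_A = 512.1/231.3 = 2.214008, K_B = 182.0/231.3 = 0.786857, K_C = 157.1/231.3 = 0.679204, K_D = 86.3/231.3 = 0.373109
Rachford–Rice: g(ψ) = Σ zᵢ(Kᵢ−1)/(1+ψ(Kᵢ−1)) = 0.
Feasibility: ΣzᵢKᵢ = 1.1356, Σzᵢ/Kᵢ = 1.2937 — both > 1, two phases present.
Newton iteration, ψ⁰ = 0.5:
  ψ = 0.5000: g = -0.07617, g' = -0.3642 → ψ = 0.2908
  ψ = 0.2908: g = 0.00188, g' = -0.3920 → ψ = 0.2956
Converged at ψ = 0.2956.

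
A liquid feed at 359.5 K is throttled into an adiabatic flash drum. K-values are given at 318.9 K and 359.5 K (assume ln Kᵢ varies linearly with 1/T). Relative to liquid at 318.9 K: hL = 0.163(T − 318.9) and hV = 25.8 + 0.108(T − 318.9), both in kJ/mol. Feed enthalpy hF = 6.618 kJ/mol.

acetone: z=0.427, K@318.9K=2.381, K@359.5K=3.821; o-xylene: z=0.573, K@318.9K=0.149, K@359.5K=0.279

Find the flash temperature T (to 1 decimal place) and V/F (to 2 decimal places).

T = 330.0 K, V/F = 0.19

Adiabatic flash: solve Rachford–Rice at each trial T, then check hF = ψ·hV(T) + (1−ψ)·hL(T).
  T = 318.9 K: K = (2.381, 0.149), RR gives ψ = 0.087, H_out = 2.241 kJ/mol
  T = 359.5 K: K = (3.821, 0.279), RR gives ψ = 0.389, H_out = 15.788 kJ/mol
  T = 339.2 K: K = (3.059, 0.208), RR gives ψ = 0.261, H_out = 9.744 kJ/mol
  T = 329.0 K: K = (2.708, 0.177), RR gives ψ = 0.183, H_out = 6.269 kJ/mol
  T = 334.1 K: K = (2.881, 0.192), RR gives ψ = 0.224, H_out = 8.062 kJ/mol
  T = 331.6 K: K = (2.795, 0.184), RR gives ψ = 0.204, H_out = 7.199 kJ/mol
  T = 330.3 K: K = (2.751, 0.180), RR gives ψ = 0.194, H_out = 6.738 kJ/mol
Linear interpolation between T = 329.0 (H_out = 6.269) and T = 330.3 (H_out = 6.738) on hF = 6.618 gives T ≈ 330.0 K, at which ψ = 0.19.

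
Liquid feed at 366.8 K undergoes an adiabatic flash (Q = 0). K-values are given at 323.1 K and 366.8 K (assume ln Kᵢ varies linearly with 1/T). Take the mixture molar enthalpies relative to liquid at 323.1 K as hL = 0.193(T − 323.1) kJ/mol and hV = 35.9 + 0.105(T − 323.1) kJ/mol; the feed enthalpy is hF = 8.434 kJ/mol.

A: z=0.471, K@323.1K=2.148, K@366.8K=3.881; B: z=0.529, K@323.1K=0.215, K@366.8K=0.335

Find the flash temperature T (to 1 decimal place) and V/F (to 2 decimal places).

Adiabatic flash: solve Rachford–Rice at each trial T, then check hF = ψ·hV(T) + (1−ψ)·hL(T).
  T = 323.1 K: K = (2.148, 0.215), RR gives ψ = 0.139, H_out = 4.997 kJ/mol
  T = 366.8 K: K = (3.881, 0.335), RR gives ψ = 0.525, H_out = 25.252 kJ/mol
  T = 345.0 K: K = (2.944, 0.272), RR gives ψ = 0.375, H_out = 16.970 kJ/mol
  T = 334.1 K: K = (2.529, 0.243), RR gives ψ = 0.276, H_out = 11.777 kJ/mol
  T = 328.6 K: K = (2.334, 0.229), RR gives ψ = 0.214, H_out = 8.649 kJ/mol
  T = 325.9 K: K = (2.242, 0.222), RR gives ψ = 0.179, H_out = 6.934 kJ/mol
  T = 327.2 K: K = (2.286, 0.225), RR gives ψ = 0.197, H_out = 7.777 kJ/mol
  T = 327.9 K: K = (2.310, 0.227), RR gives ψ = 0.206, H_out = 8.217 kJ/mol
  T = 328.2 K: K = (2.320, 0.228), RR gives ψ = 0.209, H_out = 8.404 kJ/mol
Linear interpolation between T = 328.2 (H_out = 8.404) and T = 328.6 (H_out = 8.649) on hF = 8.434 gives T ≈ 328.2 K, at which ψ = 0.21.

T = 328.2 K, V/F = 0.21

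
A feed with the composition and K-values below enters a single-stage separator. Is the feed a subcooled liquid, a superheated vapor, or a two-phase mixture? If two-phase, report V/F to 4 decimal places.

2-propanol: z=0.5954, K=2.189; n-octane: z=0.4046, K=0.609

superheated vapor

ΣzᵢKᵢ = 1.5497; Σzᵢ/Kᵢ = 0.9364.
Since Σzᵢ/Kᵢ < 1 the mixture is above its dew point — single vapor phase.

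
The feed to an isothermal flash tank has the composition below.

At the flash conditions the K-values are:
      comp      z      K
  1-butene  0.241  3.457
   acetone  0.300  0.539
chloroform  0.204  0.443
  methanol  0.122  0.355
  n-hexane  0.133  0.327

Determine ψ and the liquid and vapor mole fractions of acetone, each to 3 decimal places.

Newton–Raphson from ψ = 0.3:
  ψ = 0.300: g = -0.1658, g' = -0.832 → ψ = 0.101
  ψ = 0.101: g = 0.0291, g' = -1.203 → ψ = 0.125
  ψ = 0.125: g = 0.0009, g' = -1.129 → ψ = 0.126
Converged at ψ = 0.126.
Compositions from xᵢ = zᵢ/(1+ψ(Kᵢ−1)), yᵢ = Kᵢxᵢ:
  1-butene: x = 0.184, y = 0.637
  acetone: x = 0.318, y = 0.172
  chloroform: x = 0.219, y = 0.097
  methanol: x = 0.133, y = 0.047
  n-hexane: x = 0.145, y = 0.048

ψ = 0.126, x_acetone = 0.318, y_acetone = 0.172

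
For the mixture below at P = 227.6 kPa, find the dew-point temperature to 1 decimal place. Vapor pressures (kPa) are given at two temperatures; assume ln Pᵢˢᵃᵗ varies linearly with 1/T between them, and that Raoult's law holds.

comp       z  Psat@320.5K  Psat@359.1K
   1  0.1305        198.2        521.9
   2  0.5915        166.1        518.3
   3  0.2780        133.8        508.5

T = 331.3 K

Dew-point temperature: Σzᵢ·P/Pᵢˢᵃᵗ(T) = 1. Interpolate ln Pᵢˢᵃᵗ = aᵢ + bᵢ/T.
  T = 320.5 K: ΣzᵢP/Pᵢˢᵃᵗ = 1.4333
  T = 359.1 K: ΣzᵢP/Pᵢˢᵃᵗ = 0.4411
  T = 339.8 K: ΣzᵢP/Pᵢˢᵃᵗ = 0.7676
  T = 330.1 K: ΣzᵢP/Pᵢˢᵃᵗ = 1.0406
  T = 335.0 K: ΣzᵢP/Pᵢˢᵃᵗ = 0.8903
  T = 332.6 K: ΣzᵢP/Pᵢˢᵃᵗ = 0.9604
  T = 331.4 K: ΣzᵢP/Pᵢˢᵃᵗ = 0.9979
Interpolating between 330.1 K and 331.4 K gives T ≈ 331.3 K.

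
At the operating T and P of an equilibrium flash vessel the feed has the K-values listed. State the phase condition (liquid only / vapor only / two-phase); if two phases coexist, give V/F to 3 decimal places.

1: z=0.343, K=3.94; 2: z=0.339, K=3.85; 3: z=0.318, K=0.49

vapor only

ΣzᵢKᵢ = 2.812; Σzᵢ/Kᵢ = 0.824.
Since Σzᵢ/Kᵢ < 1 the mixture is above its dew point — single vapor phase.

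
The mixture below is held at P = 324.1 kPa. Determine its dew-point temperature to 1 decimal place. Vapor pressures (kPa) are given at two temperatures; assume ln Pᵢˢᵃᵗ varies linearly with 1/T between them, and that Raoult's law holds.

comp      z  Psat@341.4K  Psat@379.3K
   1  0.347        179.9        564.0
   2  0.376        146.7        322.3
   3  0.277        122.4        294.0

T = 373.6 K

Dew-point temperature: Σzᵢ·P/Pᵢˢᵃᵗ(T) = 1. Interpolate ln Pᵢˢᵃᵗ = aᵢ + bᵢ/T.
  T = 341.4 K: ΣzᵢP/Pᵢˢᵃᵗ = 2.1893
  T = 379.3 K: ΣzᵢP/Pᵢˢᵃᵗ = 0.8829
  T = 360.4 K: ΣzᵢP/Pᵢˢᵃᵗ = 1.3524
  T = 369.9 K: ΣzᵢP/Pᵢˢᵃᵗ = 1.0850
  T = 374.6 K: ΣzᵢP/Pᵢˢᵃᵗ = 0.9773
  T = 372.2 K: ΣzᵢP/Pᵢˢᵃᵗ = 1.0305
Interpolating between 372.2 K and 374.6 K gives T ≈ 373.6 K.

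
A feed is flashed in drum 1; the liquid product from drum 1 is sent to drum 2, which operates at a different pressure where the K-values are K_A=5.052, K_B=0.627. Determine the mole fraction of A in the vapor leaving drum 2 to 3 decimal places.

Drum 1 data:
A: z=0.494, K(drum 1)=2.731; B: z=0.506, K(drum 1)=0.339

Drum 1:
Material balance + equilibrium reduce to Σ zᵢ(Kᵢ−1)/(1+ψ₁(Kᵢ−1)) = 0.
g(0) = ΣzᵢKᵢ − 1 = 0.521 and g(1) = 1 − Σzᵢ/Kᵢ = -0.674, so a root lies in (0, 1).
Newton iteration, ψ₁⁰ = 0.42:
  ψ₁ = 0.420: g = 0.0321, g' = -0.920 → ψ₁ = 0.455
Converged at ψ₁ = 0.455.
Drum-1 compositions:
  A: x = 0.276, y = 0.755
  B: x = 0.724, y = 0.245
Drum-2 feed = drum-1 liquid: z₂ = (0.2763, 0.7237).
Drum 2:
Let ψ₂ = V/F and solve Σ zᵢ(Kᵢ−1)/(1+ψ₂(Kᵢ−1)) = 0.
Feasibility: ΣzᵢKᵢ = 1.850, Σzᵢ/Kᵢ = 1.209 — both > 1, two phases present.
Binary case is linear: z₁(K₁−1)(1+ψ₂(K₂−1)) + z₂(K₂−1)(1+ψ₂(K₁−1)) = 0
⇒ ψ₂ = [z₁(K₁−1)+z₂(K₂−1)] / [−(K₁−1)(K₂−1)] = 0.8498/1.5114 = 0.562
  A: x = 0.084, y = 0.426
  B: x = 0.916, y = 0.574

y_A (drum 2) = 0.426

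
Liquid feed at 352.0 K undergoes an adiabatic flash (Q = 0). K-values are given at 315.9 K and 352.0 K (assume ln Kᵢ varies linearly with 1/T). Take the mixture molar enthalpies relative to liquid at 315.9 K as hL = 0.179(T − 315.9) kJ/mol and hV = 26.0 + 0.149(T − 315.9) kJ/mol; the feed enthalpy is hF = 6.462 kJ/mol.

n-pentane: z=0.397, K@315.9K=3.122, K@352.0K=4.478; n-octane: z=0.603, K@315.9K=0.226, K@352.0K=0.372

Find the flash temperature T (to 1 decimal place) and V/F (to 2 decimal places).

Adiabatic flash: solve Rachford–Rice at each trial T, then check hF = ψ·hV(T) + (1−ψ)·hL(T).
  T = 315.9 K: K = (3.122, 0.226), RR gives ψ = 0.229, H_out = 5.948 kJ/mol
  T = 352.0 K: K = (4.478, 0.372), RR gives ψ = 0.459, H_out = 17.894 kJ/mol
  T = 333.9 K: K = (3.774, 0.294), RR gives ψ = 0.345, H_out = 11.997 kJ/mol
  T = 324.9 K: K = (3.441, 0.259), RR gives ψ = 0.288, H_out = 9.033 kJ/mol
  T = 320.4 K: K = (3.280, 0.242), RR gives ψ = 0.259, H_out = 7.511 kJ/mol
  T = 318.1 K: K = (3.199, 0.234), RR gives ψ = 0.244, H_out = 6.718 kJ/mol
Linear interpolation between T = 315.9 (H_out = 5.948) and T = 318.1 (H_out = 6.718) on hF = 6.462 gives T ≈ 317.4 K, at which ψ = 0.24.

T = 317.4 K, V/F = 0.24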